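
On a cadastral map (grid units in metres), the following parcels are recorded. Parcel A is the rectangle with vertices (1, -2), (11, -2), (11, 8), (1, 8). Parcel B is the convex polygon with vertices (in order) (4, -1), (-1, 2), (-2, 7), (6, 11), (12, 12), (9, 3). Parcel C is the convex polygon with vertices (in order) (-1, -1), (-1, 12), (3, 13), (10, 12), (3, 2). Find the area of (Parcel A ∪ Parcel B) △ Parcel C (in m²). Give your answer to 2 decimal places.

117.88

|Parcel A ∪ Parcel B| = 143.0333.
|(Parcel A ∪ Parcel B) ∩ Parcel C| = 55.8274.
|(Parcel A ∪ Parcel B) △ Parcel C| = 143.0333 + 86.5 − 111.6547 = 117.88.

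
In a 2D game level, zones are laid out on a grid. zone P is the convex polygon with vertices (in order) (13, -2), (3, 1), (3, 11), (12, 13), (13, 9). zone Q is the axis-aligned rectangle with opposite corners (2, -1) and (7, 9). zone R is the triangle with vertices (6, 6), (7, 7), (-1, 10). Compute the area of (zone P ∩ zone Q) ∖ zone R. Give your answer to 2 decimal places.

30.47

|zone P ∩ zone Q| = 34.4.
|(zone P ∩ zone Q) ∩ zone R| = 3.9286.
|(zone P ∩ zone Q) ∖ zone R| = 34.4 − 3.9286 = 30.47.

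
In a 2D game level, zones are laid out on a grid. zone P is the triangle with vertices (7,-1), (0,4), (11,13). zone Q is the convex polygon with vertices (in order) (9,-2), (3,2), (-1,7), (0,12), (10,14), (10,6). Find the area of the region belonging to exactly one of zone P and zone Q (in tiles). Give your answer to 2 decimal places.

|zone P| = 59, |zone Q| = 119.5, |zone P∩zone Q| = 54.5945.
|zone P △ zone Q| = |zone P| + |zone Q| − 2·|zone P∩zone Q| = 59 + 119.5 − 109.189 = 69.31.

69.31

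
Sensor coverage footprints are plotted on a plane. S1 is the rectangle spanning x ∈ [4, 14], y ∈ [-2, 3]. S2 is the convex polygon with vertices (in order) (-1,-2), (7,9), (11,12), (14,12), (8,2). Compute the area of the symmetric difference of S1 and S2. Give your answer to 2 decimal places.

|S1| = 50, |S2| = 64, |S1∩S2| = 7.8556.
|S1 △ S2| = |S1| + |S2| − 2·|S1∩S2| = 50 + 64 − 15.7111 = 98.29.

98.29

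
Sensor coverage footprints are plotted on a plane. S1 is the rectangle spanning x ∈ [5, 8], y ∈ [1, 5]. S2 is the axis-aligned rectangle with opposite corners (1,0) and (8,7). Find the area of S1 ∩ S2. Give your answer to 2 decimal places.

12.00

|S1∩S2|: x∈[5,8], y∈[1,5] → 3·4 = 12.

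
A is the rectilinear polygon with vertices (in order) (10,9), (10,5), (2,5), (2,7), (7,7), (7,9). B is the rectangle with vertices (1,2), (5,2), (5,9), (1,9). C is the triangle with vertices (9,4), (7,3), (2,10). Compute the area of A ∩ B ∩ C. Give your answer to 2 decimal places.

The intersection is the polygon with vertices (5,7), (5,5.8), (4.143,7).
By the shoelace formula its area is 0.51.

0.51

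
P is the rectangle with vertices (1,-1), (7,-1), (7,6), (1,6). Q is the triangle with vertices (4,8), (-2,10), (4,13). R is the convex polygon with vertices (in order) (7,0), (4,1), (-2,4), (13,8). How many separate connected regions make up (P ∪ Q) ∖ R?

3

(P ∪ Q) ∖ R splits into 3 disjoint pieces (area 12.75, area 2.7, area 15).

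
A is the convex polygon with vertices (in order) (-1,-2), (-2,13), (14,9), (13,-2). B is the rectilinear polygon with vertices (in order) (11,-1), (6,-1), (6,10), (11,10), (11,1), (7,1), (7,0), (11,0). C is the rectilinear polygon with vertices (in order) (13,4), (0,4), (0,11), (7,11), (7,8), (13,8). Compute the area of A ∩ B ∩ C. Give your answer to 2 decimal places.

The intersection is the polygon with vertices (11,4), (6,4), (6,10), (7,10), (7,8), (11,8).
By the shoelace formula its area is 22.00.

22.00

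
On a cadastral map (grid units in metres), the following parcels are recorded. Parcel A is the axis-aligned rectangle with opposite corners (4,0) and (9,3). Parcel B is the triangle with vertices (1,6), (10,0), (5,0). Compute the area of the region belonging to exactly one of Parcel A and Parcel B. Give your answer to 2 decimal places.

9.67

|Parcel A| = 15, |Parcel B| = 15, |Parcel A∩Parcel B| = 10.1667.
|Parcel A △ Parcel B| = |Parcel A| + |Parcel B| − 2·|Parcel A∩Parcel B| = 15 + 15 − 20.3333 = 9.67.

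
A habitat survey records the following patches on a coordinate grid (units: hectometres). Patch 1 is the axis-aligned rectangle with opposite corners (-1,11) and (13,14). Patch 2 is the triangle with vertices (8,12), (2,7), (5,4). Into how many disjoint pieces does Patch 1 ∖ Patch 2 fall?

1

Patch 1 ∖ Patch 2 is a single connected region.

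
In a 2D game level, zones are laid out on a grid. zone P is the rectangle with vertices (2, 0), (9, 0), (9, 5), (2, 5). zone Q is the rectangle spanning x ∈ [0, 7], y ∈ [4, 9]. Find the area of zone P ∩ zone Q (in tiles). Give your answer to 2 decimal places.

5.00

|zone P∩zone Q|: x∈[2,7], y∈[4,5] → 5·1 = 5.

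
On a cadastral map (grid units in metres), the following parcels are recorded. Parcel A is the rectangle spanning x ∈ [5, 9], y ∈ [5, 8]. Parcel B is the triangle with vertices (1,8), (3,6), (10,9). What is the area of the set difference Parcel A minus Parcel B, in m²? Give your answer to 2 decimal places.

|Parcel A| = 12, |Parcel A∩Parcel B| = 1.5238.
|Parcel A ∖ Parcel B| = |Parcel A| − |Parcel A∩Parcel B| = 12 − 1.5238 = 10.48.

10.48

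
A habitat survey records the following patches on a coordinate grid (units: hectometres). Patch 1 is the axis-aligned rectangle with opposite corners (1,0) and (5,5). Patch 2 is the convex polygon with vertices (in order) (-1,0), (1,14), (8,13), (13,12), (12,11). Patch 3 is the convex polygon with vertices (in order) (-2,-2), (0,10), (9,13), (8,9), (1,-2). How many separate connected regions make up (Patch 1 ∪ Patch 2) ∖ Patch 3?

3

(Patch 1 ∪ Patch 2) ∖ Patch 3 splits into 3 disjoint pieces (area 5.8442, area 15.1125, area 13.1861).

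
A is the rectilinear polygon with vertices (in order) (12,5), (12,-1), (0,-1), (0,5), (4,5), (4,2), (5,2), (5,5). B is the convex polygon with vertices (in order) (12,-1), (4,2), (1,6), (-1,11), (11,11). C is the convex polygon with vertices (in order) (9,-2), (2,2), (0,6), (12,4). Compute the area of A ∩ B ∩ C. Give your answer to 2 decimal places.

27.95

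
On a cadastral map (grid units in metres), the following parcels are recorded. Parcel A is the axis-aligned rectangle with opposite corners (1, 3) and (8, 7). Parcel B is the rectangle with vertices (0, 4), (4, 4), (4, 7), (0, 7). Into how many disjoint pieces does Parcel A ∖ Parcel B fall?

1

Parcel A ∖ Parcel B is a single connected region.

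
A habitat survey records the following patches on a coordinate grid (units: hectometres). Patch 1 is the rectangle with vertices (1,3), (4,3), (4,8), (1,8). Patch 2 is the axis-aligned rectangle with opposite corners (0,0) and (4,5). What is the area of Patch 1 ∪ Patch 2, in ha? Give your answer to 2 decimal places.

29.00

By inclusion–exclusion:
Individual areas: |Patch 1| = 15, |Patch 2| = 20.
|Patch 1∩Patch 2|: x∈[1,4], y∈[3,5] → 3·2 = 6.
|Patch 1 ∪ Patch 2| = 35 − 6 = 29.00.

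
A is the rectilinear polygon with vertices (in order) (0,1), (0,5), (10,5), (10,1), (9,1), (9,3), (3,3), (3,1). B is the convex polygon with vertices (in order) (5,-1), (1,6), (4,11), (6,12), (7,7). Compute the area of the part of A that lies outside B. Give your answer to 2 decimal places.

19.71

|A| = 28, |A∩B| = 8.2857.
|A ∖ B| = |A| − |A∩B| = 28 − 8.2857 = 19.71.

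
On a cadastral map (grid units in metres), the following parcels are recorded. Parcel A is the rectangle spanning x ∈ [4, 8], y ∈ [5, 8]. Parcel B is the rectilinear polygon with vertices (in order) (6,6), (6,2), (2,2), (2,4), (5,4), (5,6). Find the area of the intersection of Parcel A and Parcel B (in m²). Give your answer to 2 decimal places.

The intersection is the polygon with vertices (5,5), (5,6), (6,6), (6,5).
By the shoelace formula its area is 1.00.

1.00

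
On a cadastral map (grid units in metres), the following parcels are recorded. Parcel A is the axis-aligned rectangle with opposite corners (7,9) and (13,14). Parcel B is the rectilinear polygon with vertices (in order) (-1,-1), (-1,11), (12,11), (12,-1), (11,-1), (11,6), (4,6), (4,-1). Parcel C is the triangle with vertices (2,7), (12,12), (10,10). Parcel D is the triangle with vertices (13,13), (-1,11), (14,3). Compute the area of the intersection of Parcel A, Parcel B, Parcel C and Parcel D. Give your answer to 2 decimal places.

The intersection is the polygon with vertices (10,11), (11,11), (10,10), (7.333,9), (7,9), (7,9.5).
By the shoelace formula its area is 2.92.

2.92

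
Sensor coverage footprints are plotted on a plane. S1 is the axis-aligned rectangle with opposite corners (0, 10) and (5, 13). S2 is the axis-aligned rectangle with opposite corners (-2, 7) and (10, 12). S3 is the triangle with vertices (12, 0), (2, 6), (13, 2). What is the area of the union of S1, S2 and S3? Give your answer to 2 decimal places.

78.00

By inclusion–exclusion:
Individual areas: |S1| = 15, |S2| = 60, |S3| = 13.
|S1∩S2|: x∈[0,5], y∈[10,12] → 5·2 = 10.
|S1∩S3| = 0.
|S2∩S3| = 0.
|S1∩S2∩S3| = 0.
|S1 ∪ S2 ∪ S3| = 88 − 10 + 0 = 78.00.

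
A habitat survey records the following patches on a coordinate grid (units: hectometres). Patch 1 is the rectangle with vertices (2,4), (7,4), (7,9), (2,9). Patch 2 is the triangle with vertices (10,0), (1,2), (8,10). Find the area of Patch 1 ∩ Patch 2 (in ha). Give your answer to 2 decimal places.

The intersection is the polygon with vertices (7,4), (2.75,4), (7,8.857).
By the shoelace formula its area is 10.32.

10.32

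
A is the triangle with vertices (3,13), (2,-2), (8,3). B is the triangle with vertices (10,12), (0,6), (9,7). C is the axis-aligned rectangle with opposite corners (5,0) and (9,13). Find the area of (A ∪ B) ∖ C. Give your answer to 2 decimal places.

33.60

|A ∪ B| = 58.62.
|(A ∪ B) ∩ C| = 25.0237.
|(A ∪ B) ∖ C| = 58.62 − 25.0237 = 33.60.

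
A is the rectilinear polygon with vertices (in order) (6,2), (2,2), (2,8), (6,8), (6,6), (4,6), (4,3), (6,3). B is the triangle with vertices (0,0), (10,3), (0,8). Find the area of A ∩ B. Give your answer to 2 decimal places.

The intersection is the polygon with vertices (2,2), (2,7), (4,6), (4,3), (6,3), (6,2).
By the shoelace formula its area is 11.00.

11.00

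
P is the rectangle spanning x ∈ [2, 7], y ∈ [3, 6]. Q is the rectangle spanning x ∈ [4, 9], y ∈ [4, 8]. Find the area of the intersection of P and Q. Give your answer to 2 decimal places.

|P∩Q|: x∈[4,7], y∈[4,6] → 3·2 = 6.

6.00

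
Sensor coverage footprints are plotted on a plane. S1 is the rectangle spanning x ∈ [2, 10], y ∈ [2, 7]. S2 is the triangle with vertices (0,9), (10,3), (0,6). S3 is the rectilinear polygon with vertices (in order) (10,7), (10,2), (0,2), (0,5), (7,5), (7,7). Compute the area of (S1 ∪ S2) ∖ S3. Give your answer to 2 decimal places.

15.93

|S1 ∪ S2| = 45.9333.
|(S1 ∪ S2) ∩ S3| = 30.
|(S1 ∪ S2) ∖ S3| = 45.9333 − 30 = 15.93.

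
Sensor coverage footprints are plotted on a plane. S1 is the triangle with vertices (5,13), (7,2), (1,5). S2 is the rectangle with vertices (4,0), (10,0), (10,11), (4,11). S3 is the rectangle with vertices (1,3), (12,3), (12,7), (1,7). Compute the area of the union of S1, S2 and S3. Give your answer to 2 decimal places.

91.36

By inclusion–exclusion:
Individual areas: |S1| = 30, |S2| = 66, |S3| = 44.
|S1∩S2| = 17.3864.
|S1∩S3| = 16.8182.
|S2∩S3|: x∈[4,10], y∈[3,7] → 6·4 = 24.
|S1∩S2∩S3| = 9.5682.
|S1 ∪ S2 ∪ S3| = 140 − 58.2045 + 9.5682 = 91.36.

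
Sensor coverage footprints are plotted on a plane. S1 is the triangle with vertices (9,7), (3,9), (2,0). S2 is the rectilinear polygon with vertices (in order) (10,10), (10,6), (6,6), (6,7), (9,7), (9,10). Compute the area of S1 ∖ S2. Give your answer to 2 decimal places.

|S1| = 28, |S1∩S2| = 2.5.
|S1 ∖ S2| = |S1| − |S1∩S2| = 28 − 2.5 = 25.50.

25.50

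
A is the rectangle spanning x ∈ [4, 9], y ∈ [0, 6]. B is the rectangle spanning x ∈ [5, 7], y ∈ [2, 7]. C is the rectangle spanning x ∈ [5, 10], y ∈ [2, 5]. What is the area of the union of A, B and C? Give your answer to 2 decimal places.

35.00

By inclusion–exclusion:
Individual areas: |A| = 30, |B| = 10, |C| = 15.
|A∩B|: x∈[5,7], y∈[2,6] → 2·4 = 8.
|A∩C|: x∈[5,9], y∈[2,5] → 4·3 = 12.
|B∩C|: x∈[5,7], y∈[2,5] → 2·3 = 6.
|A∩B∩C| = 6.
|A ∪ B ∪ C| = 55 − 26 + 6 = 35.00.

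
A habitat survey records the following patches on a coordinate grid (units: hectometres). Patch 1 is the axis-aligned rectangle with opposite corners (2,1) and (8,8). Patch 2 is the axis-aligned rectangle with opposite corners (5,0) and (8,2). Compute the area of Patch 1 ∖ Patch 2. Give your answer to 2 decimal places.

|Patch 1∩Patch 2|: x∈[5,8], y∈[1,2] → 3·1 = 3.
|Patch 1| = 42.
|Patch 1 ∖ Patch 2| = |Patch 1| − |Patch 1∩Patch 2| = 42 − 3 = 39.00.

39.00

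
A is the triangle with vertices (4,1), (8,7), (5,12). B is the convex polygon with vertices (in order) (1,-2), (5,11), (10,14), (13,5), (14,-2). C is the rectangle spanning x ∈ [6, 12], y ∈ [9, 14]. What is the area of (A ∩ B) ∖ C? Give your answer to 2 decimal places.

18.18

|A ∩ B| = 18.7149.
|(A ∩ B) ∩ C| = 0.5333.
|(A ∩ B) ∖ C| = 18.7149 − 0.5333 = 18.18.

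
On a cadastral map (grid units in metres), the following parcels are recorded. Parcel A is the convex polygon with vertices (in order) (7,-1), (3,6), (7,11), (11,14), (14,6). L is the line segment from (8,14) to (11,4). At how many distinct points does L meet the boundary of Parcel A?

The segment meets the boundary at (8.551,12.163).

1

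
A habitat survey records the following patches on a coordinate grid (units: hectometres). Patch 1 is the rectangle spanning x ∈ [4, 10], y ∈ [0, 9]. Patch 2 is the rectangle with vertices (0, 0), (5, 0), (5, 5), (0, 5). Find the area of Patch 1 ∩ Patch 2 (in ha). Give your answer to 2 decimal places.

5.00

|Patch 1∩Patch 2|: x∈[4,5], y∈[0,5] → 1·5 = 5.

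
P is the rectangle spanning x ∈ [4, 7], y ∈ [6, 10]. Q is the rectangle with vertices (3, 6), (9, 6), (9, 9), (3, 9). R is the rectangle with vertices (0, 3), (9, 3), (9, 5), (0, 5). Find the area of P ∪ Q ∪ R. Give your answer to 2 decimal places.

39.00

By inclusion–exclusion:
Individual areas: |P| = 12, |Q| = 18, |R| = 18.
|P∩Q|: x∈[4,7], y∈[6,9] → 3·3 = 9.
|P∩R| = 0 (no overlap).
|Q∩R| = 0 (no overlap).
|P∩Q∩R| = 0.
|P ∪ Q ∪ R| = 48 − 9 + 0 = 39.00.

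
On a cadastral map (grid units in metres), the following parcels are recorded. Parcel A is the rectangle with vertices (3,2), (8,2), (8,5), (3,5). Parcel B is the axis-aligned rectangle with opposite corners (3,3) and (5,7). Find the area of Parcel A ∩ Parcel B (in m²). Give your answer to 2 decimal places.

4.00

|Parcel A∩Parcel B|: x∈[3,5], y∈[3,5] → 2·2 = 4.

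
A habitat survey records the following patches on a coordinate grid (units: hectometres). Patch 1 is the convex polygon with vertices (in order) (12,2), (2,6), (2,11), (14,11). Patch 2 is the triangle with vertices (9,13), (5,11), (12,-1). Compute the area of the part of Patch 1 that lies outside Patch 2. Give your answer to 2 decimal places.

|Patch 1| = 79, |Patch 1∩Patch 2| = 24.2022.
|Patch 1 ∖ Patch 2| = |Patch 1| − |Patch 1∩Patch 2| = 79 − 24.2022 = 54.80.

54.80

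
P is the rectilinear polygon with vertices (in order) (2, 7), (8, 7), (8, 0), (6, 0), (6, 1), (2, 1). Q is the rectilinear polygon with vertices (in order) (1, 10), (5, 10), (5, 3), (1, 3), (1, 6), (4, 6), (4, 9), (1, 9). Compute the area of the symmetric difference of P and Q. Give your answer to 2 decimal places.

|P| = 38, |Q| = 19, |P∩Q| = 10.
|P △ Q| = |P| + |Q| − 2·|P∩Q| = 38 + 19 − 20 = 37.00.

37.00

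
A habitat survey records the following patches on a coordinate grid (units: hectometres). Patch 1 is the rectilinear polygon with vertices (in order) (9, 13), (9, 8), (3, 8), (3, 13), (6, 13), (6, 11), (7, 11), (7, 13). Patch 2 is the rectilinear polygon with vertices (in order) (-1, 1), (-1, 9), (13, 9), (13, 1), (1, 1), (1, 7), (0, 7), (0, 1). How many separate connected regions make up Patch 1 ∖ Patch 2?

Patch 1 ∖ Patch 2 is a single connected region.

1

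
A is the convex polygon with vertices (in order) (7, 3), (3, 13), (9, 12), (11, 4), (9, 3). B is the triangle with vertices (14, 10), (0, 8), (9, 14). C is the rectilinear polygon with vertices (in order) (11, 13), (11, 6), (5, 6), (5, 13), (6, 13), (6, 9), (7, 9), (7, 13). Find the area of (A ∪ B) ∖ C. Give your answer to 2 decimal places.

|A ∪ B| = 64.1863.
|(A ∪ B) ∩ C| = 33.2287.
|(A ∪ B) ∖ C| = 64.1863 − 33.2287 = 30.96.

30.96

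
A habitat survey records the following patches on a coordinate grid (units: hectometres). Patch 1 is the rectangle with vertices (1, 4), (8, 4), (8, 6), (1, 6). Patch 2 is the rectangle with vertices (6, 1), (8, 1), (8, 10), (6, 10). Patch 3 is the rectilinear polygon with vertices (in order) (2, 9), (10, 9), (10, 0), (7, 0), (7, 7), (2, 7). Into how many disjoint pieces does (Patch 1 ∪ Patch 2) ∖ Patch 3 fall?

2

(Patch 1 ∪ Patch 2) ∖ Patch 3 splits into 2 disjoint pieces (area 16, area 2).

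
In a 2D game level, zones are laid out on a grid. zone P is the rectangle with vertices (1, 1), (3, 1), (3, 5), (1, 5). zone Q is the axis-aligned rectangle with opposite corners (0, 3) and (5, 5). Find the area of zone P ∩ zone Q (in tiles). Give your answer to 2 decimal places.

|zone P∩zone Q|: x∈[1,3], y∈[3,5] → 2·2 = 4.

4.00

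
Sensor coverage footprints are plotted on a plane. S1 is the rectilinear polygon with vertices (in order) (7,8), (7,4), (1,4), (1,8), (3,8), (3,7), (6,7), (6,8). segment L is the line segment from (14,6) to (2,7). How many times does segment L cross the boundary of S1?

1

The segment meets the boundary at (7,6.583).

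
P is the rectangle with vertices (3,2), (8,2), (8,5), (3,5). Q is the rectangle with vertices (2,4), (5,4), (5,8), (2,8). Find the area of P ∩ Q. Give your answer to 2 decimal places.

2.00

|P∩Q|: x∈[3,5], y∈[4,5] → 2·1 = 2.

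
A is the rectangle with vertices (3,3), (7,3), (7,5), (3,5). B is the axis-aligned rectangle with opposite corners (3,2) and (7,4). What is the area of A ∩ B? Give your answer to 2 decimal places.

4.00

|A∩B|: x∈[3,7], y∈[3,4] → 4·1 = 4.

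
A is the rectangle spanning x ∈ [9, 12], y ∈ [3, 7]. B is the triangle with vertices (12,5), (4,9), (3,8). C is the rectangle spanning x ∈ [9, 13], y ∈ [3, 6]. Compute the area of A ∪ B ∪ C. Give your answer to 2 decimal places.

20.25

By inclusion–exclusion:
Individual areas: |A| = 12, |B| = 6, |C| = 12.
|A∩B| = 0.75.
|A∩C|: x∈[9,12], y∈[3,6] → 3·3 = 9.
|B∩C| = 0.5.
|A∩B∩C| = 0.5.
|A ∪ B ∪ C| = 30 − 10.25 + 0.5 = 20.25.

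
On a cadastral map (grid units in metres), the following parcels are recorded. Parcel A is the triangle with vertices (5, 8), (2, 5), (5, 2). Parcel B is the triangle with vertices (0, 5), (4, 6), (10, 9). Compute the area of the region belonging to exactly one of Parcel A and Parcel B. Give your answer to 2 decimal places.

9.83

|Parcel A| = 9, |Parcel B| = 3, |Parcel A∩Parcel B| = 1.0833.
|Parcel A △ Parcel B| = |Parcel A| + |Parcel B| − 2·|Parcel A∩Parcel B| = 9 + 3 − 2.1667 = 9.83.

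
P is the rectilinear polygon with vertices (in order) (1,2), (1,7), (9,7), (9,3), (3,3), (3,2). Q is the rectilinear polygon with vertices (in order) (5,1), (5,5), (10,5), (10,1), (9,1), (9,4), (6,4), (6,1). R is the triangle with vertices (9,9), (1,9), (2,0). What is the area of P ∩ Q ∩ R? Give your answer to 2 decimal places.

The intersection is the polygon with vertices (5,5), (5.889,5), (5,3.857).
By the shoelace formula its area is 0.51.

0.51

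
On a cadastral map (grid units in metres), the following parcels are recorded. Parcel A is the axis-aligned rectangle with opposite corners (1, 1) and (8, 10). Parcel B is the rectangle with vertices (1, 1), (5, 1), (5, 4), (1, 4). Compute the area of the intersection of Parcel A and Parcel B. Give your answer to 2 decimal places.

12.00

|Parcel A∩Parcel B|: x∈[1,5], y∈[1,4] → 4·3 = 12.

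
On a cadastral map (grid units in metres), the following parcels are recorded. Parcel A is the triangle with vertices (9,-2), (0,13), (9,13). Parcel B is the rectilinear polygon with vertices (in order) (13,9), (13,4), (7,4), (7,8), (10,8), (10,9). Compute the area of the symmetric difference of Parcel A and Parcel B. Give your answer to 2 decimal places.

78.50

|Parcel A| = 67.5, |Parcel B| = 27, |Parcel A∩Parcel B| = 8.
|Parcel A △ Parcel B| = |Parcel A| + |Parcel B| − 2·|Parcel A∩Parcel B| = 67.5 + 27 − 16 = 78.50.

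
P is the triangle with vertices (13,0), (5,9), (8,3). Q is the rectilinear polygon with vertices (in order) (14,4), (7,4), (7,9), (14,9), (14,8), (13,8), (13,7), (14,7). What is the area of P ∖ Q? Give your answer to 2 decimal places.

7.39

|P| = 10.5, |P∩Q| = 3.1111.
|P ∖ Q| = |P| − |P∩Q| = 10.5 − 3.1111 = 7.39.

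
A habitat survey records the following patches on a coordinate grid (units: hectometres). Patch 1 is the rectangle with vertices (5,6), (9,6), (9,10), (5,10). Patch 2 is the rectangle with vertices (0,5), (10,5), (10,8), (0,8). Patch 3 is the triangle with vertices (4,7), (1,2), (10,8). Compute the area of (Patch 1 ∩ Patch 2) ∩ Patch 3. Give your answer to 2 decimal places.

The region (Patch 1 ∩ Patch 2) ∩ Patch 3 is the polygon with vertices (5,6), (5,7.167), (9,7.833), (9,7.333), (7,6).
By the shoelace formula its area is 4.67.

4.67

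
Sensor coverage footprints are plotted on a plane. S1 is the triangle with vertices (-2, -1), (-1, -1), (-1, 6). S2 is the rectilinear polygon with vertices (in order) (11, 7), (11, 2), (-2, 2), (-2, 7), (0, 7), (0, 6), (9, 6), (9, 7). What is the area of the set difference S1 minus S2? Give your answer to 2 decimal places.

|S1| = 3.5, |S1∩S2| = 1.1429.
|S1 ∖ S2| = |S1| − |S1∩S2| = 3.5 − 1.1429 = 2.36.

2.36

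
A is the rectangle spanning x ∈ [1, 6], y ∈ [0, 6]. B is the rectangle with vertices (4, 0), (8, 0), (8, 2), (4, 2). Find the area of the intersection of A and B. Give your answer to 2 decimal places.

|A∩B|: x∈[4,6], y∈[0,2] → 2·2 = 4.

4.00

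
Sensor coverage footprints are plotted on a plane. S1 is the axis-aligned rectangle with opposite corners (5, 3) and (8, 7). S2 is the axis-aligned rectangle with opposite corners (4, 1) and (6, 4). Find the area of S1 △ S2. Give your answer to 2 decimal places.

|S1∩S2|: x∈[5,6], y∈[3,4] → 1·1 = 1.
|S1 △ S2| = |S1| + |S2| − 2·|S1∩S2| = 12 + 6 − 2 = 16.00.

16.00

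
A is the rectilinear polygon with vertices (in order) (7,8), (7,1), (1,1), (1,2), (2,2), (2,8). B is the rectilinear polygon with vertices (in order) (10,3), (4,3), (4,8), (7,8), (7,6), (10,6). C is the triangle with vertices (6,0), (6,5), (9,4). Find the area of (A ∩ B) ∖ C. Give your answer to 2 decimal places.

13.17

|A ∩ B| = 15.
|(A ∩ B) ∩ C| = 1.8333.
|(A ∩ B) ∖ C| = 15 − 1.8333 = 13.17.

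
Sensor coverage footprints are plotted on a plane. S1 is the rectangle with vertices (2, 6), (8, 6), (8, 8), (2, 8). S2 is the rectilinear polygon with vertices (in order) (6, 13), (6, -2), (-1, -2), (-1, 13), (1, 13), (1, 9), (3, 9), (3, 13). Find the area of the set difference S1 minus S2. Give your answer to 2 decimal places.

4.00

|S1| = 12, |S1∩S2| = 8.
|S1 ∖ S2| = |S1| − |S1∩S2| = 12 − 8 = 4.00.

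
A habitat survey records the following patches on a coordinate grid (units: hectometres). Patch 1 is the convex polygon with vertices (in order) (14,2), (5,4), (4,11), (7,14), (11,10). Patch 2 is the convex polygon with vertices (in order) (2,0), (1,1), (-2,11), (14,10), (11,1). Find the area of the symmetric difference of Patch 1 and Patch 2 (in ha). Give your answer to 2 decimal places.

93.40

|Patch 1| = 69, |Patch 2| = 128.5, |Patch 1∩Patch 2| = 52.0512.
|Patch 1 △ Patch 2| = |Patch 1| + |Patch 2| − 2·|Patch 1∩Patch 2| = 69 + 128.5 − 104.1023 = 93.40.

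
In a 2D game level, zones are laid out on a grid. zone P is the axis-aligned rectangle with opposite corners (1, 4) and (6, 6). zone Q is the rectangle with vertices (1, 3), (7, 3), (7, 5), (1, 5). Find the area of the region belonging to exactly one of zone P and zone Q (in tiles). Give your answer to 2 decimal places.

12.00

|zone P∩zone Q|: x∈[1,6], y∈[4,5] → 5·1 = 5.
|zone P △ zone Q| = |zone P| + |zone Q| − 2·|zone P∩zone Q| = 10 + 12 − 10 = 12.00.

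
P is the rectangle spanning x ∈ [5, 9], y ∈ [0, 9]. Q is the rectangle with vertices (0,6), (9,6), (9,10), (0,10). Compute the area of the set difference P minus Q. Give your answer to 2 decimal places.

24.00

|P∩Q|: x∈[5,9], y∈[6,9] → 4·3 = 12.
|P| = 36.
|P ∖ Q| = |P| − |P∩Q| = 36 − 12 = 24.00.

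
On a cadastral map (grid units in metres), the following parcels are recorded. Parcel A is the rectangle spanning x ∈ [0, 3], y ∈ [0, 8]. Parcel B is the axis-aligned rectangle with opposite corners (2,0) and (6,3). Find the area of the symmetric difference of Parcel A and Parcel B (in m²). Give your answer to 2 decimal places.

|Parcel A∩Parcel B|: x∈[2,3], y∈[0,3] → 1·3 = 3.
|Parcel A △ Parcel B| = |Parcel A| + |Parcel B| − 2·|Parcel A∩Parcel B| = 24 + 12 − 6 = 30.00.

30.00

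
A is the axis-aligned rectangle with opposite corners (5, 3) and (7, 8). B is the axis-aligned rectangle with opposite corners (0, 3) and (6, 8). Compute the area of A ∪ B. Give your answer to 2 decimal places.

By inclusion–exclusion:
Individual areas: |A| = 10, |B| = 30.
|A∩B|: x∈[5,6], y∈[3,8] → 1·5 = 5.
|A ∪ B| = 40 − 5 = 35.00.

35.00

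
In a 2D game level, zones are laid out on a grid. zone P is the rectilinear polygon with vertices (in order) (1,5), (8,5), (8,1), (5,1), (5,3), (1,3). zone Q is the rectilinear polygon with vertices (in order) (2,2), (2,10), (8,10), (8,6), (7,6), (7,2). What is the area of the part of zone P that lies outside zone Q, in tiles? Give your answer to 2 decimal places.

|zone P| = 20, |zone P∩zone Q| = 12.
|zone P ∖ zone Q| = |zone P| − |zone P∩zone Q| = 20 − 12 = 8.00.

8.00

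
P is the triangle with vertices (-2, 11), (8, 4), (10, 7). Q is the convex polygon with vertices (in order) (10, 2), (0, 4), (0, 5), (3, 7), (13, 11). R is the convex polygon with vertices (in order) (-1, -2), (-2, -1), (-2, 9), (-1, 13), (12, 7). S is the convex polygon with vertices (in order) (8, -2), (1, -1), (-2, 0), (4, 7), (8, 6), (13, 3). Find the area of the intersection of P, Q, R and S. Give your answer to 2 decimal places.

5.31

The intersection is the polygon with vertices (7.834,4.116), (3.893,6.875), (4,7), (8,6), (8.952,5.429), (8.286,4.429).
By the shoelace formula its area is 5.31.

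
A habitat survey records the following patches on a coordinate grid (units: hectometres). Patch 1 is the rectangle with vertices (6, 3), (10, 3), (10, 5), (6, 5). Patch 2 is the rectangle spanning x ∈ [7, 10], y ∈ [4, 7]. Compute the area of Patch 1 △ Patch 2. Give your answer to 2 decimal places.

11.00

|Patch 1∩Patch 2|: x∈[7,10], y∈[4,5] → 3·1 = 3.
|Patch 1 △ Patch 2| = |Patch 1| + |Patch 2| − 2·|Patch 1∩Patch 2| = 8 + 9 − 6 = 11.00.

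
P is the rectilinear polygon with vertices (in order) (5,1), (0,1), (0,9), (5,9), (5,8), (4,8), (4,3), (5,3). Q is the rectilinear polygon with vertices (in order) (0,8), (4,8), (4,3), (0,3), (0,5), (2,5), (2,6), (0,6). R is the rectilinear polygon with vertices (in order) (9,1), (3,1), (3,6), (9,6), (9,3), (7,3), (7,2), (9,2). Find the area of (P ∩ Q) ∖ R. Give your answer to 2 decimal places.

|P ∩ Q| = 18.
|(P ∩ Q) ∩ R| = 3.
|(P ∩ Q) ∖ R| = 18 − 3 = 15.00.

15.00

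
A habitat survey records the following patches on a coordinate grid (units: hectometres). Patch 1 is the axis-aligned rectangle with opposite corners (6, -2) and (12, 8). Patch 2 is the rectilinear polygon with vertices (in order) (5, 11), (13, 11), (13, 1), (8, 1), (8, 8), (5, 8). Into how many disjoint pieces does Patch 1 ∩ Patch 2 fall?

Patch 1 ∩ Patch 2 is a single connected region.

1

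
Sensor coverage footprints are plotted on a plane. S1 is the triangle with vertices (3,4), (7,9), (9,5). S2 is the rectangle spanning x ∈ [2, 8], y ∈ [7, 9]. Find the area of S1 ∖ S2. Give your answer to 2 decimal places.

|S1| = 13, |S1∩S2| = 2.6.
|S1 ∖ S2| = |S1| − |S1∩S2| = 13 − 2.6 = 10.40.

10.40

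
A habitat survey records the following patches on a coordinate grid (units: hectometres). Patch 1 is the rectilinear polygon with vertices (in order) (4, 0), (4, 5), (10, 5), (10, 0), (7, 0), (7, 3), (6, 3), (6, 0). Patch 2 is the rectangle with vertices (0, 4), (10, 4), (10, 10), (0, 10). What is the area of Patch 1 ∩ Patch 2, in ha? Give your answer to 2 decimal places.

6.00

The intersection is the polygon with vertices (4,5), (10,5), (10,4), (4,4).
By the shoelace formula its area is 6.00.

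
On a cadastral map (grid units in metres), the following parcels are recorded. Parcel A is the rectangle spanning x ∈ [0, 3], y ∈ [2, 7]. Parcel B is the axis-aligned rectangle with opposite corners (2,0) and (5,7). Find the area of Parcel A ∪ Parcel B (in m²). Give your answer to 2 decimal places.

31.00

By inclusion–exclusion:
Individual areas: |Parcel A| = 15, |Parcel B| = 21.
|Parcel A∩Parcel B|: x∈[2,3], y∈[2,7] → 1·5 = 5.
|Parcel A ∪ Parcel B| = 36 − 5 = 31.00.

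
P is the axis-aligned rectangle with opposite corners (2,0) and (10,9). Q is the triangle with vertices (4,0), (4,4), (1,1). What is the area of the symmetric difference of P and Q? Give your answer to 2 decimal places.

67.33

|P| = 72, |Q| = 6, |P∩Q| = 5.3333.
|P △ Q| = |P| + |Q| − 2·|P∩Q| = 72 + 6 − 10.6667 = 67.33.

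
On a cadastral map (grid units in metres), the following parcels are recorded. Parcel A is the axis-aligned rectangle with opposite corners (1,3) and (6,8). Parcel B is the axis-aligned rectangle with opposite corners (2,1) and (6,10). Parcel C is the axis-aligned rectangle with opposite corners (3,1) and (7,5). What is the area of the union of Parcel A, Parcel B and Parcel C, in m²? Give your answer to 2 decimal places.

By inclusion–exclusion:
Individual areas: |Parcel A| = 25, |Parcel B| = 36, |Parcel C| = 16.
|Parcel A∩Parcel B|: x∈[2,6], y∈[3,8] → 4·5 = 20.
|Parcel A∩Parcel C|: x∈[3,6], y∈[3,5] → 3·2 = 6.
|Parcel B∩Parcel C|: x∈[3,6], y∈[1,5] → 3·4 = 12.
|Parcel A∩Parcel B∩Parcel C| = 6.
|Parcel A ∪ Parcel B ∪ Parcel C| = 77 − 38 + 6 = 45.00.

45.00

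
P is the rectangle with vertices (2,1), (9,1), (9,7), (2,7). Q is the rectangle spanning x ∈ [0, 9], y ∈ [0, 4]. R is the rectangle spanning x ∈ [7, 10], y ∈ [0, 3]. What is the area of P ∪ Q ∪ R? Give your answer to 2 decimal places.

By inclusion–exclusion:
Individual areas: |P| = 42, |Q| = 36, |R| = 9.
|P∩Q|: x∈[2,9], y∈[1,4] → 7·3 = 21.
|P∩R|: x∈[7,9], y∈[1,3] → 2·2 = 4.
|Q∩R|: x∈[7,9], y∈[0,3] → 2·3 = 6.
|P∩Q∩R| = 4.
|P ∪ Q ∪ R| = 87 − 31 + 4 = 60.00.

60.00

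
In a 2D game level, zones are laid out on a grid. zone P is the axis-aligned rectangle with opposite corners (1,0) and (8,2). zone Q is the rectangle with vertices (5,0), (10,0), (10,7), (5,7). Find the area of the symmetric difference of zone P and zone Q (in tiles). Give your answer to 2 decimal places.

|zone P∩zone Q|: x∈[5,8], y∈[0,2] → 3·2 = 6.
|zone P △ zone Q| = |zone P| + |zone Q| − 2·|zone P∩zone Q| = 14 + 35 − 12 = 37.00.

37.00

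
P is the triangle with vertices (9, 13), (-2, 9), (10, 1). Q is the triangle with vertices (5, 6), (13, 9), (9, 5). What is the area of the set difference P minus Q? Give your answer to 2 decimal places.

61.76

|P| = 68, |P∩Q| = 6.2393.
|P ∖ Q| = |P| − |P∩Q| = 68 − 6.2393 = 61.76.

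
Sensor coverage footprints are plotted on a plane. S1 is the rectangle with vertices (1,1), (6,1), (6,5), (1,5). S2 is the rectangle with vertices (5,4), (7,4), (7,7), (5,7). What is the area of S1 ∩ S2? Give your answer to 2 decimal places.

1.00

|S1∩S2|: x∈[5,6], y∈[4,5] → 1·1 = 1.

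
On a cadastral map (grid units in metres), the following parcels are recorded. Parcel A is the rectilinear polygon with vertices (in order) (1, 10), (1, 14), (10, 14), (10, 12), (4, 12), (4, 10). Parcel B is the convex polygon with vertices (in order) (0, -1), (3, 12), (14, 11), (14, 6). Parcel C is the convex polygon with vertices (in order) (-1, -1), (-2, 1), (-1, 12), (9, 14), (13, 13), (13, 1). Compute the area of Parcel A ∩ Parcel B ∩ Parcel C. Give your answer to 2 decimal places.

The intersection is the polygon with vertices (2.538,10), (3,12), (4,11.909), (4,10).
By the shoelace formula its area is 2.42.

2.42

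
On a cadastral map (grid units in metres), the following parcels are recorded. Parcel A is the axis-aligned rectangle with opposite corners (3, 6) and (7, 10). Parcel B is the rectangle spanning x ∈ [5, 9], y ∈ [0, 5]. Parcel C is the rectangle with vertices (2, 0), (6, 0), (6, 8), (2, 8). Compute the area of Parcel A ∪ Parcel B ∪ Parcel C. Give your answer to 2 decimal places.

57.00

By inclusion–exclusion:
Individual areas: |Parcel A| = 16, |Parcel B| = 20, |Parcel C| = 32.
|Parcel A∩Parcel B| = 0 (no overlap).
|Parcel A∩Parcel C|: x∈[3,6], y∈[6,8] → 3·2 = 6.
|Parcel B∩Parcel C|: x∈[5,6], y∈[0,5] → 1·5 = 5.
|Parcel A∩Parcel B∩Parcel C| = 0.
|Parcel A ∪ Parcel B ∪ Parcel C| = 68 − 11 + 0 = 57.00.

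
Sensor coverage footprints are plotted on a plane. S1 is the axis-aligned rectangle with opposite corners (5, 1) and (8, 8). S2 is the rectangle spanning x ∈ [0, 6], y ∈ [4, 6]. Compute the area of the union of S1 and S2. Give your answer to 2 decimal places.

31.00

By inclusion–exclusion:
Individual areas: |S1| = 21, |S2| = 12.
|S1∩S2|: x∈[5,6], y∈[4,6] → 1·2 = 2.
|S1 ∪ S2| = 33 − 2 = 31.00.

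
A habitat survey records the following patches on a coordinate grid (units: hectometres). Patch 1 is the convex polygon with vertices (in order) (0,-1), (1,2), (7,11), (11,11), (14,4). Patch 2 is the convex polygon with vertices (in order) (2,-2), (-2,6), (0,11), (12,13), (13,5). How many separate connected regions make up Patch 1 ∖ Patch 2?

Patch 1 ∖ Patch 2 splits into 2 disjoint pieces (area 1.0091, area 4.8003).

2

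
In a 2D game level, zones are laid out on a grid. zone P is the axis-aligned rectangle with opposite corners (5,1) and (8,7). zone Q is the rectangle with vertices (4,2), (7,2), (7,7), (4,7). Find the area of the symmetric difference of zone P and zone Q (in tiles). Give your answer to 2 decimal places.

|zone P∩zone Q|: x∈[5,7], y∈[2,7] → 2·5 = 10.
|zone P △ zone Q| = |zone P| + |zone Q| − 2·|zone P∩zone Q| = 18 + 15 − 20 = 13.00.

13.00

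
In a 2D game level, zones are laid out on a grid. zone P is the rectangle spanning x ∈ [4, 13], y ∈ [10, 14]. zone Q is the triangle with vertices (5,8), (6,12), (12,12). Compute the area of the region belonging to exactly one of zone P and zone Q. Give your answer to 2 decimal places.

|zone P| = 36, |zone Q| = 12, |zone P∩zone Q| = 9.
|zone P △ zone Q| = |zone P| + |zone Q| − 2·|zone P∩zone Q| = 36 + 12 − 18 = 30.00.

30.00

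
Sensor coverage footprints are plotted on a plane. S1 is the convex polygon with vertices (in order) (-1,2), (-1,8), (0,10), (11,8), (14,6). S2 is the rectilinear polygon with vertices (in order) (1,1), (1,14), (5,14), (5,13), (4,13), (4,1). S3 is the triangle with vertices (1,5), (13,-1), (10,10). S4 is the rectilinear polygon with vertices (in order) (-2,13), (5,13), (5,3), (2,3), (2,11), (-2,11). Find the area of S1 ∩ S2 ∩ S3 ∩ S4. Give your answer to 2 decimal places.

4.22

The intersection is the polygon with vertices (2,4.5), (2,5.556), (4,6.667), (4,3.5).
By the shoelace formula its area is 4.22.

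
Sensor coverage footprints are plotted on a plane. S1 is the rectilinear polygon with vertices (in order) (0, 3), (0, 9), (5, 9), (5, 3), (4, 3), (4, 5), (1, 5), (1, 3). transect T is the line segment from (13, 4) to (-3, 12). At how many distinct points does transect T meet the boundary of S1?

The segment meets the boundary at (3,9), (5,8).

2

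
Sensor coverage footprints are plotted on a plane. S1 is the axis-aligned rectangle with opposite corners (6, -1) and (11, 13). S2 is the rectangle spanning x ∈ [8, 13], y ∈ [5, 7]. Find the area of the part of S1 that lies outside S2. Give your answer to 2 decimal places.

|S1∩S2|: x∈[8,11], y∈[5,7] → 3·2 = 6.
|S1| = 70.
|S1 ∖ S2| = |S1| − |S1∩S2| = 70 − 6 = 64.00.

64.00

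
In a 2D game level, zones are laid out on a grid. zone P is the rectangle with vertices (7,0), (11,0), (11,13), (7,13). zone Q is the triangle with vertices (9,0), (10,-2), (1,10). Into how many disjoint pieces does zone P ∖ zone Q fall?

2

zone P ∖ zone Q splits into 2 disjoint pieces (area 49.5, area 1.5).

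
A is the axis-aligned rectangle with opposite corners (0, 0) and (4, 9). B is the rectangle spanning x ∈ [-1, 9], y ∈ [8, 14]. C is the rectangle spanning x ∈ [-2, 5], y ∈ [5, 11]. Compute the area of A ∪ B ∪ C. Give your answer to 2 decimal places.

By inclusion–exclusion:
Individual areas: |A| = 36, |B| = 60, |C| = 42.
|A∩B|: x∈[0,4], y∈[8,9] → 4·1 = 4.
|A∩C|: x∈[0,4], y∈[5,9] → 4·4 = 16.
|B∩C|: x∈[-1,5], y∈[8,11] → 6·3 = 18.
|A∩B∩C| = 4.
|A ∪ B ∪ C| = 138 − 38 + 4 = 104.00.

104.00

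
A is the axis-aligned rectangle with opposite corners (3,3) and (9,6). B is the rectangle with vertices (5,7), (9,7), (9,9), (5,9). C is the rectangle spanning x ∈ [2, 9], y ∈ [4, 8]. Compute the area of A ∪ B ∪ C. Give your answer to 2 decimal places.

38.00

By inclusion–exclusion:
Individual areas: |A| = 18, |B| = 8, |C| = 28.
|A∩B| = 0 (no overlap).
|A∩C|: x∈[3,9], y∈[4,6] → 6·2 = 12.
|B∩C|: x∈[5,9], y∈[7,8] → 4·1 = 4.
|A∩B∩C| = 0.
|A ∪ B ∪ C| = 54 − 16 + 0 = 38.00.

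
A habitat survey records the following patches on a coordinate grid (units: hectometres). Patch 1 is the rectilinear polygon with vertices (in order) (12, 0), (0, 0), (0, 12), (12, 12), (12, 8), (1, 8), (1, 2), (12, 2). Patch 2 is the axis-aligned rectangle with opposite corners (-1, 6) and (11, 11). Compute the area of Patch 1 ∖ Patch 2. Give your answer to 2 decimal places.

43.00

|Patch 1| = 78, |Patch 1∩Patch 2| = 35.
|Patch 1 ∖ Patch 2| = |Patch 1| − |Patch 1∩Patch 2| = 78 − 35 = 43.00.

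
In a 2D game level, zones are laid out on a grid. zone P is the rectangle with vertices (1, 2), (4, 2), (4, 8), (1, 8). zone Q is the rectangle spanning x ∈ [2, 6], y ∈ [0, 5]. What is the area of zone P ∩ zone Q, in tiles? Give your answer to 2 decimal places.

|zone P∩zone Q|: x∈[2,4], y∈[2,5] → 2·3 = 6.

6.00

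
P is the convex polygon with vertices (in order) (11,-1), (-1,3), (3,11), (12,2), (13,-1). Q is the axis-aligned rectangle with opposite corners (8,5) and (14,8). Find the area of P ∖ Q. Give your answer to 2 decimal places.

76.50

|P| = 77, |P∩Q| = 0.5.
|P ∖ Q| = |P| − |P∩Q| = 77 − 0.5 = 76.50.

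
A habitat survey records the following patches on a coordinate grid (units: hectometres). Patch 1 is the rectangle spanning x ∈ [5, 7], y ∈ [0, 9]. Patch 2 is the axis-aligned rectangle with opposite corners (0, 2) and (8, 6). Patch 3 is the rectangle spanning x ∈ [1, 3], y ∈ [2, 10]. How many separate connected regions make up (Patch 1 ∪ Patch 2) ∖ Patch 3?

2

(Patch 1 ∪ Patch 2) ∖ Patch 3 splits into 2 disjoint pieces (area 30, area 4).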